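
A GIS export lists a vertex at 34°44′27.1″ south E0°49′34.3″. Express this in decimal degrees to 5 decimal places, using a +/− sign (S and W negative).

-34.74086, 0.82619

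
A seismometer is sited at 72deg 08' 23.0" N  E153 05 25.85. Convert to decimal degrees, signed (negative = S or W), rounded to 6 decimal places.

72.139722, 153.090514

φ: 8′ + 23″ = 8.38333′; 72 + 8.38333/60 = 72.1397222
N → positive
λ: 153 + 5/60 + 25.85/3600 = 153.0905139
E ⇒ keep positive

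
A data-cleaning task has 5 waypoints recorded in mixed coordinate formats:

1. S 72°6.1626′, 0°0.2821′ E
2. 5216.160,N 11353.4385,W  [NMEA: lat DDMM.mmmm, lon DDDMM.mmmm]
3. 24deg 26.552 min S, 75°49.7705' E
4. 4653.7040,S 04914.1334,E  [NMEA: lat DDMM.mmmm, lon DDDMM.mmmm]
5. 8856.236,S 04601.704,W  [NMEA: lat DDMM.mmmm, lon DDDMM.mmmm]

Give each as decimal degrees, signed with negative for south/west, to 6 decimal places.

Point 1:
  Latitude: 6.1626′ = 0.102710°; total 72.1027100
  S ⇒ negate
  Lon: 0.2821′ = 0.004702°; total 0.0047017
  E ⇒ keep positive
Point 2:
  φ: split at 2 digits → 52° and 16.16′; 52 + 16.16/60 = 52.2693333
  N → positive
  Lon: split at 3 digits → 113° and 53.4385′; 113 + 53.4385/60 = 113.8906417
  W → negative
Point 3:
  Latitude: 24 + 26.552/60 = 24.4425333
  S ⇒ negate
  Lon: 75 + 49.7705/60 = 75.8295083
  E ⇒ keep positive
Point 4:
  Lat: degrees = first 2 digits = 46, minutes = 53.704; 46 + 53.704/60 = 46.8950667
  hemisphere S, so the sign is −
  Lon: degrees = first 3 digits = 49, minutes = 14.1334; 49 + 14.1334/60 = 49.2355567
  E → positive
Point 5:
  Latitude: degrees = first 2 digits = 88, minutes = 56.236; 88 + 56.236/60 = 88.9372667
  S → negative
  λ: split at 3 digits → 046° and 1.704′; 46 + 1.704/60 = 46.0284000
  W ⇒ negate

1. -72.102710, 0.004702
2. 52.269333, -113.890642
3. -24.442533, 75.829508
4. -46.895067, 49.235557
5. -88.937267, -46.028400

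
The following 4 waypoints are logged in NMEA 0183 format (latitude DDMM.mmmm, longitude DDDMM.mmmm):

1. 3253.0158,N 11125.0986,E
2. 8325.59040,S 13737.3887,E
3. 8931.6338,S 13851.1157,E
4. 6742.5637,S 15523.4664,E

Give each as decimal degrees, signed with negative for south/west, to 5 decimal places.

1. 32.88360, 111.41831
2. -83.42651, 137.62315
3. -89.52723, 138.85193
4. -67.70940, 155.39111

Point 1:
  φ: split at 2 digits → 32° and 53.0158′; 32 + 53.0158/60 = 32.883597
  N ⇒ keep positive
  Longitude: split at 3 digits → 111° and 25.0986′; 111 + 25.0986/60 = 111.418310
  E ⇒ keep positive
Point 2:
  Latitude: split at 2 digits → 83° and 25.5904′; 83 + 25.5904/60 = 83.426507
  S ⇒ negate
  Longitude: degrees = first 3 digits = 137, minutes = 37.3887; 137 + 37.3887/60 = 137.623145
  E ⇒ keep positive
Point 3:
  Latitude: degrees = first 2 digits = 89, minutes = 31.6338; 89 + 31.6338/60 = 89.527230
  hemisphere S, so the sign is −
  Longitude: split at 3 digits → 138° and 51.1157′; 138 + 51.1157/60 = 138.851928
  E ⇒ keep positive
Point 4:
  Latitude: split at 2 digits → 67° and 42.5637′; 67 + 42.5637/60 = 67.709395
  S → negative
  Lon: degrees = first 3 digits = 155, minutes = 23.4664; 155 + 23.4664/60 = 155.391107
  E → positive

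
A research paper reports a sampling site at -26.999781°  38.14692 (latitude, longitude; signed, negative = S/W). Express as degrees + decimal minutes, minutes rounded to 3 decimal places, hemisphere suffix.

26° 59.987′ S, 38° 8.815′ E

Latitude is negative → S; |value| = 26.999781
Latitude: minutes = (26.999781 − 26) × 60 = 59.98686
λ: minutes = (38.146920 − 38) × 60 = 8.81520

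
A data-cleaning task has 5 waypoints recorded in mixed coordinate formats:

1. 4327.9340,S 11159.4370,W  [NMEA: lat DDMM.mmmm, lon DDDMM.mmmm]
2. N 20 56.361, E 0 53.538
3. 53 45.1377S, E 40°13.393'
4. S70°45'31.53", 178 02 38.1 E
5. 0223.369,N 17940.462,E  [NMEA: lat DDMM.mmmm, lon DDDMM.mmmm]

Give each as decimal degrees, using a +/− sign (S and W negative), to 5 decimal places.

1. -43.46557, -111.99062
2. 20.93935, 0.89230
3. -53.75230, 40.22322
4. -70.75876, 178.04392
5. 2.38948, 179.67437

Point 1:
  Lat: split at 2 digits → 43° and 27.934′; 43 + 27.934/60 = 43.465567
  S → negative
  Lon: degrees = first 3 digits = 111, minutes = 59.437; 111 + 59.437/60 = 111.990617
  hemisphere W, so the sign is −
Point 2:
  Lat: 20 + 56.361/60 = 20.939350
  N → positive
  λ: 53.538′ = 0.892300°; total 0.892300
  E → positive
Point 3:
  Lat: 45.1377′ = 0.752295°; total 53.752295
  hemisphere S, so the sign is −
  λ: 40 + 13.393/60 = 40.223217
  E ⇒ keep positive
Point 4:
  Lat: 70° + 45/60 + 31.53/3600 = 70 + 0.750000 + 0.008758 = 70.758758
  hemisphere S, so the sign is −
  Longitude: 2′ + 38.1″ = 2.63500′; 178 + 2.63500/60 = 178.043917
  E ⇒ keep positive
Point 5:
  φ: degrees = first 2 digits = 2, minutes = 23.369; 2 + 23.369/60 = 2.389483
  N ⇒ keep positive
  λ: degrees = first 3 digits = 179, minutes = 40.462; 179 + 40.462/60 = 179.674367
  E ⇒ keep positive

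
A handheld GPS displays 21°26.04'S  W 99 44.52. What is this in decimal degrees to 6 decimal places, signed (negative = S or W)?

-21.434000, -99.742000

Lat: 21 + 26.04/60 = 21.4340000
S ⇒ negate
λ: 44.52′ = 0.742000°; total 99.7420000
hemisphere W, so the sign is −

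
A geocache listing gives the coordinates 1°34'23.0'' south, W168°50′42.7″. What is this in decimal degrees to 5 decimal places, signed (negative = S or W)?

φ: 1° + 34/60 + 23/3600 = 1 + 0.566667 + 0.006389 = 1.573056
S → negative
Longitude: 168 + 50/60 + 42.7/3600 = 168.845194
W ⇒ negate

-1.57306, -168.84519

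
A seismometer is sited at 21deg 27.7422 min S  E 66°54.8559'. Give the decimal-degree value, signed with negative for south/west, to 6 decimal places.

Lat: 21 + 27.7422/60 = 21.4623700
S ⇒ negate
Lon: 54.8559′ = 0.914265°; total 66.9142650
E ⇒ keep positive

-21.462370, 66.914265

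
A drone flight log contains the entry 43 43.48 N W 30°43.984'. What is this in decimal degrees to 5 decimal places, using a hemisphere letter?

43.72467° N, 30.73307° W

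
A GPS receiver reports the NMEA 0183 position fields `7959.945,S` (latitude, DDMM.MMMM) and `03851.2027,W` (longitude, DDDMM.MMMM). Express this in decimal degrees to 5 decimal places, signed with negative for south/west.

-79.99908, -38.85338

Latitude: degrees = first 2 digits = 79, minutes = 59.945; 79 + 59.945/60 = 79.999083
S → negative
Longitude: degrees = first 3 digits = 38, minutes = 51.2027; 38 + 51.2027/60 = 38.853378
hemisphere W, so the sign is −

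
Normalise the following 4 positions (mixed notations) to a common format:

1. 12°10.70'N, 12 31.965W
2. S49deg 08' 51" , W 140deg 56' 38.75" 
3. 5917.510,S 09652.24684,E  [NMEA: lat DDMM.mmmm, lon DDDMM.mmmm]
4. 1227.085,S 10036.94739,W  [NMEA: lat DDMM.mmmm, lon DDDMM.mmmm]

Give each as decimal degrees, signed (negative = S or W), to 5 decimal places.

Point 1:
  φ: 10.7′ = 0.178333°; total 12.178333
  N → positive
  λ: 12 + 31.965/60 = 12.532750
  W ⇒ negate
Point 2:
  Latitude: 49° + 8/60 + 51/3600 = 49 + 0.133333 + 0.014167 = 49.147500
  S → negative
  Longitude: 140 + 56/60 + 38.75/3600 = 140.944097
  hemisphere W, so the sign is −
Point 3:
  φ: degrees = first 2 digits = 59, minutes = 17.51; 59 + 17.51/60 = 59.291833
  S ⇒ negate
  Longitude: split at 3 digits → 096° and 52.24684′; 96 + 52.24684/60 = 96.870781
  E → positive
Point 4:
  Lat: split at 2 digits → 12° and 27.085′; 12 + 27.085/60 = 12.451417
  hemisphere S, so the sign is −
  Lon: degrees = first 3 digits = 100, minutes = 36.94739; 100 + 36.94739/60 = 100.615790
  hemisphere W, so the sign is −

1. 12.17833, -12.53275
2. -49.14750, -140.94410
3. -59.29183, 96.87078
4. -12.45142, -100.61579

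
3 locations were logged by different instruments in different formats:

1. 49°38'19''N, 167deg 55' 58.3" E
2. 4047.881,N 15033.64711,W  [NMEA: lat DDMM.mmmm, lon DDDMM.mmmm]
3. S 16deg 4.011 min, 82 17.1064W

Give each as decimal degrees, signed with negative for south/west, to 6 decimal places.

1. 49.638611, 167.932861
2. 40.798017, -150.560785
3. -16.066850, -82.285107

Point 1:
  φ: 38′ + 19″ = 38.31667′; 49 + 38.31667/60 = 49.6386111
  N → positive
  Longitude: 167° + 55/60 + 58.3/3600 = 167 + 0.916667 + 0.016194 = 167.9328611
  E ⇒ keep positive
Point 2:
  φ: split at 2 digits → 40° and 47.881′; 40 + 47.881/60 = 40.7980167
  N → positive
  λ: split at 3 digits → 150° and 33.64711′; 150 + 33.64711/60 = 150.5607852
  hemisphere W, so the sign is −
Point 3:
  Lat: 4.011′ = 0.066850°; total 16.0668500
  S ⇒ negate
  Lon: 17.1064′ = 0.285107°; total 82.2851067
  W → negative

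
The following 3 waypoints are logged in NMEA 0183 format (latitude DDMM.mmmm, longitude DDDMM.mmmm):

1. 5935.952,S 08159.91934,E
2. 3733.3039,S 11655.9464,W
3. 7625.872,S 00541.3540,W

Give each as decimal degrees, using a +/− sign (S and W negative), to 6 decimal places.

Point 1:
  φ: degrees = first 2 digits = 59, minutes = 35.952; 59 + 35.952/60 = 59.5992000
  S → negative
  λ: split at 3 digits → 081° and 59.91934′; 81 + 59.91934/60 = 81.9986557
  E ⇒ keep positive
Point 2:
  Lat: split at 2 digits → 37° and 33.3039′; 37 + 33.3039/60 = 37.5550650
  S ⇒ negate
  Lon: split at 3 digits → 116° and 55.9464′; 116 + 55.9464/60 = 116.9324400
  hemisphere W, so the sign is −
Point 3:
  φ: split at 2 digits → 76° and 25.872′; 76 + 25.872/60 = 76.4312000
  S ⇒ negate
  Longitude: split at 3 digits → 005° and 41.354′; 5 + 41.354/60 = 5.6892333
  hemisphere W, so the sign is −

1. -59.599200, 81.998656
2. -37.555065, -116.932440
3. -76.431200, -5.689233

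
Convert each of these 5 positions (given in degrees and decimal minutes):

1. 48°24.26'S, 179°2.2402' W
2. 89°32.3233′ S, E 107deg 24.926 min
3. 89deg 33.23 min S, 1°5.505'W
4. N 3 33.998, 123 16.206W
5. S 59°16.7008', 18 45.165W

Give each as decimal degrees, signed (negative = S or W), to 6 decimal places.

1. -48.404333, -179.037337
2. -89.538722, 107.415433
3. -89.553833, -1.091750
4. 3.566633, -123.270100
5. -59.278347, -18.752750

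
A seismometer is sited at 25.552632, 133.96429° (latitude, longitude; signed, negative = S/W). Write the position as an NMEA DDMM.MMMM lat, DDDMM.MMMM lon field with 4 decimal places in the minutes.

Latitude: 25° + 0.552632 × 60 = 25° 33.157920′
Longitude: minutes = (133.964290 − 133) × 60 = 57.857400

2533.1579,N / 13357.8574,E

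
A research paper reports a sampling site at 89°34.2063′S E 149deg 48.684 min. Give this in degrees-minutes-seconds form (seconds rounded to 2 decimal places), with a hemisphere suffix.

φ: 34.20630′ → 34′ and 0.20630 × 60 = 12.3780″
λ: fractional minutes 0.68400 × 60 = 41.0400″

89°34′12.38″ S, 149°48′41.04″ E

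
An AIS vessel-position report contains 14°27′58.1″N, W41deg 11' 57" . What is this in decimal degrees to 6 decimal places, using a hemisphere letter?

14.466139° N, 41.199167° W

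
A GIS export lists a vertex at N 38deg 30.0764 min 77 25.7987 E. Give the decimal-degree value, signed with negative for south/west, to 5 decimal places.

38.50127, 77.42998

Latitude: 38 + 30.0764/60 = 38.501273
N → positive
λ: 77 + 25.7987/60 = 77.429978
E → positive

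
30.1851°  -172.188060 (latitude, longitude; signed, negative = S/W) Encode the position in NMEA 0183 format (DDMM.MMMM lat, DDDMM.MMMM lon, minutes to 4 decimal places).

φ: minutes = (30.185100 − 30) × 60 = 11.106000
Longitude is negative → W; |value| = 172.188060
λ: fractional part 0.188060 → 11.283600 minutes

3011.1060,N / 17211.2836,W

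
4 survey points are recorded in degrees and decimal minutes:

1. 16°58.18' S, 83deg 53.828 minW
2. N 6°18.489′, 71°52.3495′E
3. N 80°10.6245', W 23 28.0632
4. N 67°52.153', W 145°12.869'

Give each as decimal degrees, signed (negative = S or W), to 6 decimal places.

Point 1:
  φ: 58.18′ = 0.969667°; total 16.9696667
  S ⇒ negate
  Longitude: 53.828′ = 0.897133°; total 83.8971333
  W ⇒ negate
Point 2:
  φ: 18.489′ = 0.308150°; total 6.3081500
  N ⇒ keep positive
  λ: 71 + 52.3495/60 = 71.8724917
  E → positive
Point 3:
  Lat: 10.6245′ = 0.177075°; total 80.1770750
  N ⇒ keep positive
  λ: 28.0632′ = 0.467720°; total 23.4677200
  hemisphere W, so the sign is −
Point 4:
  Lat: 52.153′ = 0.869217°; total 67.8692167
  N ⇒ keep positive
  Longitude: 145 + 12.869/60 = 145.2144833
  W → negative

1. -16.969667, -83.897133
2. 6.308150, 71.872492
3. 80.177075, -23.467720
4. 67.869217, -145.214483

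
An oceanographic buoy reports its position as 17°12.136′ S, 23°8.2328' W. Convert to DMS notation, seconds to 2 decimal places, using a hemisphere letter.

17°12′8.16″ S, 23°08′13.97″ W

Lat: 12.13600′ → 12′ and 0.13600 × 60 = 8.1600″
Longitude: fractional minutes 0.23280 × 60 = 13.9680″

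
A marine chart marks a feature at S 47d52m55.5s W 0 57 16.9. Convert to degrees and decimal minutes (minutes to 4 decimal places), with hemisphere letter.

47° 52.9250′ S, 0° 57.2817′ W

φ: seconds/60 = 0.92500; minutes = 52 + 0.92500 = 52.925000
Longitude: seconds/60 = 0.28167; minutes = 57 + 0.28167 = 57.281667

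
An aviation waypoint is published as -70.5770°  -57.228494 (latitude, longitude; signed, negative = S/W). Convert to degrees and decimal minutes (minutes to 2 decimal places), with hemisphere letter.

70° 34.62′ S, 57° 13.71′ W

Latitude is negative → S; |value| = 70.577000
Lat: fractional part 0.577000 → 34.6200 minutes
Longitude is negative → W; |value| = 57.228494
λ: 57° + 0.228494 × 60 = 57° 13.7096′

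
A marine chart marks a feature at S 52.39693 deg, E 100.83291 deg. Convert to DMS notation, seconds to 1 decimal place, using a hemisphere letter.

52°23′48.9″ S, 100°49′58.5″ E

Latitude: 0.396930 × 60 = 23.81580′ → 23′, remainder × 60 = 48.948″
Lon: 0.832910 × 60 = 49.97460′ → 49′, remainder × 60 = 58.476″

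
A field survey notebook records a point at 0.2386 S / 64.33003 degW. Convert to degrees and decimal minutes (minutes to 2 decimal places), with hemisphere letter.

Latitude: 0° + 0.238600 × 60 = 0° 14.3160′
λ: 64° + 0.330030 × 60 = 64° 19.8018′

0° 14.32′ S, 64° 19.80′ W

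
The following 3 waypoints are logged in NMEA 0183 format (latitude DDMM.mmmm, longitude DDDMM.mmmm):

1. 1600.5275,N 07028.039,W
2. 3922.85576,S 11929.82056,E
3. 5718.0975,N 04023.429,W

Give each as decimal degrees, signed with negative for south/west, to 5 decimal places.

Point 1:
  Lat: degrees = first 2 digits = 16, minutes = 0.5275; 16 + 0.5275/60 = 16.008792
  N → positive
  Longitude: split at 3 digits → 070° and 28.039′; 70 + 28.039/60 = 70.467317
  W ⇒ negate
Point 2:
  φ: split at 2 digits → 39° and 22.85576′; 39 + 22.85576/60 = 39.380929
  S → negative
  Lon: degrees = first 3 digits = 119, minutes = 29.82056; 119 + 29.82056/60 = 119.497009
  E ⇒ keep positive
Point 3:
  Latitude: split at 2 digits → 57° and 18.0975′; 57 + 18.0975/60 = 57.301625
  N ⇒ keep positive
  λ: degrees = first 3 digits = 40, minutes = 23.429; 40 + 23.429/60 = 40.390483
  W ⇒ negate

1. 16.00879, -70.46732
2. -39.38093, 119.49701
3. 57.30163, -40.39048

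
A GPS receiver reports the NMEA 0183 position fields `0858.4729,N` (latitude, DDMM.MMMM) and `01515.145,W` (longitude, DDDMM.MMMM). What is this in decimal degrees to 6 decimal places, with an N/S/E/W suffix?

Lat: split at 2 digits → 08° and 58.4729′; 8 + 58.4729/60 = 8.9745483
Lon: degrees = first 3 digits = 15, minutes = 15.145; 15 + 15.145/60 = 15.2524167

8.974548° N, 15.252417° W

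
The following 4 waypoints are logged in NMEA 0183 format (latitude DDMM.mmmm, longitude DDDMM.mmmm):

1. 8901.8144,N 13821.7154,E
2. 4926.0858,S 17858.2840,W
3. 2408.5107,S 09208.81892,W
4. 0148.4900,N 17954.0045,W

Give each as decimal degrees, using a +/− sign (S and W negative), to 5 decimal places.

1. 89.03024, 138.36192
2. -49.43476, -178.97140
3. -24.14185, -92.14698
4. 1.80817, -179.90008

Point 1:
  Lat: degrees = first 2 digits = 89, minutes = 1.8144; 89 + 1.8144/60 = 89.030240
  N ⇒ keep positive
  Longitude: degrees = first 3 digits = 138, minutes = 21.7154; 138 + 21.7154/60 = 138.361923
  E ⇒ keep positive
Point 2:
  Lat: split at 2 digits → 49° and 26.0858′; 49 + 26.0858/60 = 49.434763
  hemisphere S, so the sign is −
  Lon: degrees = first 3 digits = 178, minutes = 58.284; 178 + 58.284/60 = 178.971400
  hemisphere W, so the sign is −
Point 3:
  φ: split at 2 digits → 24° and 8.5107′; 24 + 8.5107/60 = 24.141845
  S → negative
  Longitude: split at 3 digits → 092° and 8.81892′; 92 + 8.81892/60 = 92.146982
  hemisphere W, so the sign is −
Point 4:
  Lat: degrees = first 2 digits = 1, minutes = 48.49; 1 + 48.49/60 = 1.808167
  N ⇒ keep positive
  Longitude: split at 3 digits → 179° and 54.0045′; 179 + 54.0045/60 = 179.900075
  W → negative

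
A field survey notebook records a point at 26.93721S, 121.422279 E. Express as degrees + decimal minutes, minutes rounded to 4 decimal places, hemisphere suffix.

Latitude: 26° + 0.937210 × 60 = 26° 56.232600′
Longitude: minutes = (121.422279 − 121) × 60 = 25.336740

26° 56.2326′ S, 121° 25.3367′ E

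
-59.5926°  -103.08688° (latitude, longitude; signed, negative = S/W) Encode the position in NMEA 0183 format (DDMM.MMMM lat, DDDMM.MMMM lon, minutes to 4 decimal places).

5935.5560,S / 10305.2128,W

Latitude is negative → S; |value| = 59.592600
Latitude: 59° + 0.592600 × 60 = 59° 35.556000′
Longitude is negative → W; |value| = 103.086880
Longitude: minutes = (103.086880 − 103) × 60 = 5.212800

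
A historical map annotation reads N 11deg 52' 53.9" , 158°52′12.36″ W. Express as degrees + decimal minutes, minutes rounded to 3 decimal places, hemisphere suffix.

11° 52.898′ N, 158° 52.206′ W

Lat: 52 + 53.9/60 = 52.89833′
Lon: 52 + 12.36/60 = 52.20600′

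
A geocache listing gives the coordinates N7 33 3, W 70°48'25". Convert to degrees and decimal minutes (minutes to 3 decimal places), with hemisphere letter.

7° 33.050′ N, 70° 48.417′ W

Latitude: 33 + 3/60 = 33.05000′
Longitude: seconds/60 = 0.41667; minutes = 48 + 0.41667 = 48.41667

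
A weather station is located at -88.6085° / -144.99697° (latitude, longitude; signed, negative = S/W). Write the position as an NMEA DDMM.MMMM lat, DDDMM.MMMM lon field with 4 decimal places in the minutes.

8836.5100,S / 14459.8182,W

Latitude is negative → S; |value| = 88.608500
Latitude: minutes = (88.608500 − 88) × 60 = 36.510000
Longitude is negative → W; |value| = 144.996970
Lon: 144° + 0.996970 × 60 = 144° 59.818200′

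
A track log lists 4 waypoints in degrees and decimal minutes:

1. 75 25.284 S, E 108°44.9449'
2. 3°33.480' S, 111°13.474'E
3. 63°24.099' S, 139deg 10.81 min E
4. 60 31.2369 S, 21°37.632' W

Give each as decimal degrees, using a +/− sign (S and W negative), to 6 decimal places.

1. -75.421400, 108.749082
2. -3.558000, 111.224567
3. -63.401650, 139.180167
4. -60.520615, -21.627200

Point 1:
  Latitude: 75 + 25.284/60 = 75.4214000
  S → negative
  Lon: 44.9449′ = 0.749082°; total 108.7490817
  E → positive
Point 2:
  Latitude: 33.48′ = 0.558000°; total 3.5580000
  S ⇒ negate
  Longitude: 13.474′ = 0.224567°; total 111.2245667
  E ⇒ keep positive
Point 3:
  Lat: 63 + 24.099/60 = 63.4016500
  S ⇒ negate
  λ: 139 + 10.81/60 = 139.1801667
  E ⇒ keep positive
Point 4:
  φ: 31.2369′ = 0.520615°; total 60.5206150
  hemisphere S, so the sign is −
  Longitude: 37.632′ = 0.627200°; total 21.6272000
  W ⇒ negate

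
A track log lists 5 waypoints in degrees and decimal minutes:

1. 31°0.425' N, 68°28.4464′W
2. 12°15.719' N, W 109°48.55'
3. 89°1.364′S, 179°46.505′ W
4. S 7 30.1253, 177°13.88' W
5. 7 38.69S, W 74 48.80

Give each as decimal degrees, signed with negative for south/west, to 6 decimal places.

1. 31.007083, -68.474107
2. 12.261983, -109.809167
3. -89.022733, -179.775083
4. -7.502088, -177.231333
5. -7.644833, -74.813333

Point 1:
  φ: 31 + 0.425/60 = 31.0070833
  N ⇒ keep positive
  λ: 68 + 28.4464/60 = 68.4741067
  W → negative
Point 2:
  Lat: 12 + 15.719/60 = 12.2619833
  N → positive
  Longitude: 48.55′ = 0.809167°; total 109.8091667
  hemisphere W, so the sign is −
Point 3:
  Lat: 1.364′ = 0.022733°; total 89.0227333
  S → negative
  Longitude: 179 + 46.505/60 = 179.7750833
  W ⇒ negate
Point 4:
  Lat: 30.1253′ = 0.502088°; total 7.5020883
  S → negative
  Lon: 13.88′ = 0.231333°; total 177.2313333
  hemisphere W, so the sign is −
Point 5:
  Latitude: 7 + 38.69/60 = 7.6448333
  hemisphere S, so the sign is −
  Longitude: 74 + 48.8/60 = 74.8133333
  W → negative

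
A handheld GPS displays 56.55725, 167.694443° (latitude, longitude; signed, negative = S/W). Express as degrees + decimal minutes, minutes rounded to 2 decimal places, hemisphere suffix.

φ: minutes = (56.557250 − 56) × 60 = 33.4350
Lon: minutes = (167.694443 − 167) × 60 = 41.6666

56° 33.44′ N, 167° 41.67′ E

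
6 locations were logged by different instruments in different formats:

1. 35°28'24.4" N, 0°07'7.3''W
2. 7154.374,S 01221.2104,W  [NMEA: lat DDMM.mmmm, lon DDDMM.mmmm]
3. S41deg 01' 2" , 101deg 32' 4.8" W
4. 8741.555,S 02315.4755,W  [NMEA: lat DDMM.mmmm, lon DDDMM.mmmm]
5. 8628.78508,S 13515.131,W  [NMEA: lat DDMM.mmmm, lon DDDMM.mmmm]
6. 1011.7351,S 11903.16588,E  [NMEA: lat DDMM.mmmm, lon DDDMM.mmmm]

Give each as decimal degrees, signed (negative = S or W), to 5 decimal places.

1. 35.47344, -0.11869
2. -71.90623, -12.35351
3. -41.01722, -101.53467
4. -87.69258, -23.25793
5. -86.47975, -135.25218
6. -10.19559, 119.05276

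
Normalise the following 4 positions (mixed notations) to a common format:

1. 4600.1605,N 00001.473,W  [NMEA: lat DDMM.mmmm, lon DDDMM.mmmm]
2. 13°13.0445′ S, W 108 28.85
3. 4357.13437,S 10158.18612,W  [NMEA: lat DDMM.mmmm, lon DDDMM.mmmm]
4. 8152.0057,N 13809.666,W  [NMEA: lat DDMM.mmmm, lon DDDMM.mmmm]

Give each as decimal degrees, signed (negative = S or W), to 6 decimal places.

1. 46.002675, -0.024550
2. -13.217408, -108.480833
3. -43.952240, -101.969769
4. 81.866762, -138.161100

Point 1:
  Lat: split at 2 digits → 46° and 0.1605′; 46 + 0.1605/60 = 46.0026750
  N ⇒ keep positive
  λ: degrees = first 3 digits = 0, minutes = 1.473; 0 + 1.473/60 = 0.0245500
  W → negative
Point 2:
  Latitude: 13 + 13.0445/60 = 13.2174083
  hemisphere S, so the sign is −
  Longitude: 108 + 28.85/60 = 108.4808333
  W ⇒ negate
Point 3:
  Lat: degrees = first 2 digits = 43, minutes = 57.13437; 43 + 57.13437/60 = 43.9522395
  hemisphere S, so the sign is −
  Longitude: split at 3 digits → 101° and 58.18612′; 101 + 58.18612/60 = 101.9697687
  W → negative
Point 4:
  φ: degrees = first 2 digits = 81, minutes = 52.0057; 81 + 52.0057/60 = 81.8667617
  N → positive
  Longitude: degrees = first 3 digits = 138, minutes = 9.666; 138 + 9.666/60 = 138.1611000
  W ⇒ negate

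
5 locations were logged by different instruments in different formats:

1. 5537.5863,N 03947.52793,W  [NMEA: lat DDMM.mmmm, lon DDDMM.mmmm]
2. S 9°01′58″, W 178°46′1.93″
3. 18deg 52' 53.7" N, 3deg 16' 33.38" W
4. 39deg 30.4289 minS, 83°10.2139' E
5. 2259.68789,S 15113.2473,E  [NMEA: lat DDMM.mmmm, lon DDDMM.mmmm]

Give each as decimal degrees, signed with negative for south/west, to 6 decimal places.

1. 55.626438, -39.792132
2. -9.032778, -178.767203
3. 18.881583, -3.275939
4. -39.507148, 83.170232
5. -22.994798, 151.220788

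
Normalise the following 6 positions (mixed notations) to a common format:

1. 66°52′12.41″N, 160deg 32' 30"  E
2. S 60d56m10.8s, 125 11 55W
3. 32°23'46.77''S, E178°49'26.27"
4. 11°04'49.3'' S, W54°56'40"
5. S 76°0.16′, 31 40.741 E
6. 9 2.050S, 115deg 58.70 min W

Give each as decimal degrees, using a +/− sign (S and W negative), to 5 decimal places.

1. 66.87011, 160.54167
2. -60.93633, -125.19861
3. -32.39633, 178.82396
4. -11.08036, -54.94444
5. -76.00267, 31.67902
6. -9.03417, -115.97833

Point 1:
  φ: 66 + 52/60 + 12.41/3600 = 66.870114
  N → positive
  Longitude: 160 + 32/60 + 30/3600 = 160.541667
  E → positive
Point 2:
  Lat: 56′ + 10.8″ = 56.18000′; 60 + 56.18000/60 = 60.936333
  S → negative
  λ: 11′ + 55″ = 11.91667′; 125 + 11.91667/60 = 125.198611
  W ⇒ negate
Point 3:
  φ: 23′ + 46.77″ = 23.77950′; 32 + 23.77950/60 = 32.396325
  S ⇒ negate
  λ: 49′ + 26.27″ = 49.43783′; 178 + 49.43783/60 = 178.823964
  E → positive
Point 4:
  φ: 11 + 4/60 + 49.3/3600 = 11.080361
  S ⇒ negate
  λ: 56′ + 40″ = 56.66667′; 54 + 56.66667/60 = 54.944444
  hemisphere W, so the sign is −
Point 5:
  φ: 0.16′ = 0.002667°; total 76.002667
  S → negative
  λ: 31 + 40.741/60 = 31.679017
  E ⇒ keep positive
Point 6:
  Lat: 9 + 2.05/60 = 9.034167
  S → negative
  Lon: 115 + 58.7/60 = 115.978333
  W ⇒ negate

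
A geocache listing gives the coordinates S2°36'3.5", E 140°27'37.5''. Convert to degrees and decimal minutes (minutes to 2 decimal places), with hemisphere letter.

Latitude: 36 + 3.5/60 = 36.0583′
Longitude: seconds/60 = 0.62500; minutes = 27 + 0.62500 = 27.6250

2° 36.06′ S, 140° 27.63′ E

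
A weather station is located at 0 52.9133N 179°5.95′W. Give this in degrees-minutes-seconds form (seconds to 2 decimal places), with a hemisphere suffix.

0°52′54.80″ N, 179°05′57.00″ W

Latitude: fractional minutes 0.91330 × 60 = 54.7980″
Lon: 5.95000′ → 5′ and 0.95000 × 60 = 57.0000″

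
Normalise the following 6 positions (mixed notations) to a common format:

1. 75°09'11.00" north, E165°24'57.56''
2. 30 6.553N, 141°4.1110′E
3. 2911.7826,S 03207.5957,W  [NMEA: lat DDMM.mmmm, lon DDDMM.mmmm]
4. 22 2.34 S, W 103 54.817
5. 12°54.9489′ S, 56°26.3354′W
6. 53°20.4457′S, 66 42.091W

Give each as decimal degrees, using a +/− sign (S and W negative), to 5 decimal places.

Point 1:
  Lat: 75° + 9/60 + 11/3600 = 75 + 0.150000 + 0.003056 = 75.153056
  N → positive
  Lon: 165° + 24/60 + 57.56/3600 = 165 + 0.400000 + 0.015989 = 165.415989
  E ⇒ keep positive
Point 2:
  Latitude: 6.553′ = 0.109217°; total 30.109217
  N → positive
  Longitude: 141 + 4.111/60 = 141.068517
  E → positive
Point 3:
  φ: degrees = first 2 digits = 29, minutes = 11.7826; 29 + 11.7826/60 = 29.196377
  S ⇒ negate
  λ: split at 3 digits → 032° and 7.5957′; 32 + 7.5957/60 = 32.126595
  W → negative
Point 4:
  Lat: 2.34′ = 0.039000°; total 22.039000
  S → negative
  Lon: 54.817′ = 0.913617°; total 103.913617
  W → negative
Point 5:
  Lat: 54.9489′ = 0.915815°; total 12.915815
  S ⇒ negate
  Longitude: 56 + 26.3354/60 = 56.438923
  hemisphere W, so the sign is −
Point 6:
  Latitude: 20.4457′ = 0.340762°; total 53.340762
  hemisphere S, so the sign is −
  Lon: 66 + 42.091/60 = 66.701517
  hemisphere W, so the sign is −

1. 75.15306, 165.41599
2. 30.10922, 141.06852
3. -29.19638, -32.12660
4. -22.03900, -103.91362
5. -12.91582, -56.43892
6. -53.34076, -66.70152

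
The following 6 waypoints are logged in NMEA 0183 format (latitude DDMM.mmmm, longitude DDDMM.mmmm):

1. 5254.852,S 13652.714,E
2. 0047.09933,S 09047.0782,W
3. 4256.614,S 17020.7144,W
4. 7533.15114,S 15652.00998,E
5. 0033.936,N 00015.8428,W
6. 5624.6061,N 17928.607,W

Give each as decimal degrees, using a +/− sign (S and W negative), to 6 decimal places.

1. -52.914200, 136.878567
2. -0.784989, -90.784637
3. -42.943567, -170.345240
4. -75.552519, 156.866833
5. 0.565600, -0.264047
6. 56.410102, -179.476783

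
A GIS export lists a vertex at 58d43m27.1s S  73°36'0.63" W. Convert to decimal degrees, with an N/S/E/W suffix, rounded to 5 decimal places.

Lat: 43′ + 27.1″ = 43.45167′; 58 + 43.45167/60 = 58.724194
λ: 73 + 36/60 + 0.63/3600 = 73.600175

58.72419° S, 73.60018° W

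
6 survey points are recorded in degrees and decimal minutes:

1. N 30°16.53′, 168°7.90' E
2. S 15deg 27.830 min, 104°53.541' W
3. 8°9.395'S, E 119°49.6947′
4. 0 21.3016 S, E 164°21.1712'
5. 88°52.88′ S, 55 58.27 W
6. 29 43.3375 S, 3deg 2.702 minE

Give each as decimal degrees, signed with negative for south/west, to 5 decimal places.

1. 30.27550, 168.13167
2. -15.46383, -104.89235
3. -8.15658, 119.82825
4. -0.35503, 164.35285
5. -88.88133, -55.97117
6. -29.72229, 3.04503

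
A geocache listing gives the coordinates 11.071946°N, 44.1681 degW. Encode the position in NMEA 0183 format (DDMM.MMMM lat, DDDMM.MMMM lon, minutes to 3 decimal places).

Lat: 11° + 0.071946 × 60 = 11° 4.31676′
Longitude: 44° + 0.168100 × 60 = 44° 10.08600′

1104.317,N / 04410.086,W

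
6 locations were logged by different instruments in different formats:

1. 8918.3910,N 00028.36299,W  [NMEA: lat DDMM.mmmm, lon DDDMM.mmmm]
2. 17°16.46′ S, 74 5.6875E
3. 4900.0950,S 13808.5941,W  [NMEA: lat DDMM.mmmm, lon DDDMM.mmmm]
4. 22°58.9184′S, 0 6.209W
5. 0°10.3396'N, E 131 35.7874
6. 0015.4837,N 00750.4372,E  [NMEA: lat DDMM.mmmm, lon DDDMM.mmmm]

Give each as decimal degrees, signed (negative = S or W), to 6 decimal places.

Point 1:
  φ: degrees = first 2 digits = 89, minutes = 18.391; 89 + 18.391/60 = 89.3065167
  N ⇒ keep positive
  λ: degrees = first 3 digits = 0, minutes = 28.36299; 0 + 28.36299/60 = 0.4727165
  W ⇒ negate
Point 2:
  Latitude: 16.46′ = 0.274333°; total 17.2743333
  S ⇒ negate
  Lon: 74 + 5.6875/60 = 74.0947917
  E → positive
Point 3:
  Latitude: split at 2 digits → 49° and 0.095′; 49 + 0.095/60 = 49.0015833
  S → negative
  Lon: degrees = first 3 digits = 138, minutes = 8.5941; 138 + 8.5941/60 = 138.1432350
  W → negative
Point 4:
  Lat: 22 + 58.9184/60 = 22.9819733
  S ⇒ negate
  Lon: 6.209′ = 0.103483°; total 0.1034833
  hemisphere W, so the sign is −
Point 5:
  Lat: 10.3396′ = 0.172327°; total 0.1723267
  N ⇒ keep positive
  λ: 35.7874′ = 0.596457°; total 131.5964567
  E ⇒ keep positive
Point 6:
  Lat: split at 2 digits → 00° and 15.4837′; 0 + 15.4837/60 = 0.2580617
  N ⇒ keep positive
  λ: split at 3 digits → 007° and 50.4372′; 7 + 50.4372/60 = 7.8406200
  E ⇒ keep positive

1. 89.306517, -0.472717
2. -17.274333, 74.094792
3. -49.001583, -138.143235
4. -22.981973, -0.103483
5. 0.172327, 131.596457
6. 0.258062, 7.840620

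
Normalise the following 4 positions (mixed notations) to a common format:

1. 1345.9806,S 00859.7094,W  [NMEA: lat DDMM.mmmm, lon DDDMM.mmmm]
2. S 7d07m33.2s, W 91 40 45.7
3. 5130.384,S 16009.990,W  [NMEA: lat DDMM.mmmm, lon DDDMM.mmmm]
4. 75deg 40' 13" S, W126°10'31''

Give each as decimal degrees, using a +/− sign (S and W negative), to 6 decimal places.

1. -13.766343, -8.995157
2. -7.125889, -91.679361
3. -51.506400, -160.166500
4. -75.670278, -126.175278

Point 1:
  Lat: degrees = first 2 digits = 13, minutes = 45.9806; 13 + 45.9806/60 = 13.7663433
  hemisphere S, so the sign is −
  λ: degrees = first 3 digits = 8, minutes = 59.7094; 8 + 59.7094/60 = 8.9951567
  hemisphere W, so the sign is −
Point 2:
  Lat: 7° + 7/60 + 33.2/3600 = 7 + 0.116667 + 0.009222 = 7.1258889
  hemisphere S, so the sign is −
  Longitude: 91 + 40/60 + 45.7/3600 = 91.6793611
  hemisphere W, so the sign is −
Point 3:
  Latitude: split at 2 digits → 51° and 30.384′; 51 + 30.384/60 = 51.5064000
  S ⇒ negate
  Lon: split at 3 digits → 160° and 9.99′; 160 + 9.99/60 = 160.1665000
  W ⇒ negate
Point 4:
  Lat: 75° + 40/60 + 13/3600 = 75 + 0.666667 + 0.003611 = 75.6702778
  S → negative
  Lon: 10′ + 31″ = 10.51667′; 126 + 10.51667/60 = 126.1752778
  W ⇒ negate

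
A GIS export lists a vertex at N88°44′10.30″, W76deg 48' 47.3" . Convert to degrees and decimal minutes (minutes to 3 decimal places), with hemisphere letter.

88° 44.172′ N, 76° 48.788′ W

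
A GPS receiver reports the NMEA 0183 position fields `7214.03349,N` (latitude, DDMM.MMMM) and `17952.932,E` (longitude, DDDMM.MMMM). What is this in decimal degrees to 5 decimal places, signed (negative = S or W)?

72.23389, 179.88220

Latitude: degrees = first 2 digits = 72, minutes = 14.03349; 72 + 14.03349/60 = 72.233892
N → positive
Longitude: split at 3 digits → 179° and 52.932′; 179 + 52.932/60 = 179.882200
E → positive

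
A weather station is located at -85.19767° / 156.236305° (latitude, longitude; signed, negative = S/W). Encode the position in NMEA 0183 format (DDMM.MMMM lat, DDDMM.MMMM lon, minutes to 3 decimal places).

Latitude is negative → S; |value| = 85.197670
Lat: fractional part 0.197670 → 11.86020 minutes
Longitude: fractional part 0.236305 → 14.17830 minutes

8511.860,S / 15614.178,E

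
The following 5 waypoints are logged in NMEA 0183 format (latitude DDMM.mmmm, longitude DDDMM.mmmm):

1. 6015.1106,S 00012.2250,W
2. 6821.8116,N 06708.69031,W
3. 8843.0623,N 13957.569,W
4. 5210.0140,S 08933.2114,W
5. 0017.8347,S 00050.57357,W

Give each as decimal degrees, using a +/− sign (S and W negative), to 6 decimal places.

1. -60.251843, -0.203750
2. 68.363527, -67.144839
3. 88.717705, -139.959483
4. -52.166900, -89.553523
5. -0.297245, -0.842893

Point 1:
  Latitude: split at 2 digits → 60° and 15.1106′; 60 + 15.1106/60 = 60.2518433
  S → negative
  Longitude: split at 3 digits → 000° and 12.225′; 0 + 12.225/60 = 0.2037500
  W → negative
Point 2:
  φ: split at 2 digits → 68° and 21.8116′; 68 + 21.8116/60 = 68.3635267
  N → positive
  Longitude: degrees = first 3 digits = 67, minutes = 8.69031; 67 + 8.69031/60 = 67.1448385
  hemisphere W, so the sign is −
Point 3:
  Latitude: degrees = first 2 digits = 88, minutes = 43.0623; 88 + 43.0623/60 = 88.7177050
  N ⇒ keep positive
  λ: degrees = first 3 digits = 139, minutes = 57.569; 139 + 57.569/60 = 139.9594833
  hemisphere W, so the sign is −
Point 4:
  φ: split at 2 digits → 52° and 10.014′; 52 + 10.014/60 = 52.1669000
  hemisphere S, so the sign is −
  Lon: degrees = first 3 digits = 89, minutes = 33.2114; 89 + 33.2114/60 = 89.5535233
  W → negative
Point 5:
  Latitude: degrees = first 2 digits = 0, minutes = 17.8347; 0 + 17.8347/60 = 0.2972450
  S → negative
  Longitude: split at 3 digits → 000° and 50.57357′; 0 + 50.57357/60 = 0.8428928
  W ⇒ negate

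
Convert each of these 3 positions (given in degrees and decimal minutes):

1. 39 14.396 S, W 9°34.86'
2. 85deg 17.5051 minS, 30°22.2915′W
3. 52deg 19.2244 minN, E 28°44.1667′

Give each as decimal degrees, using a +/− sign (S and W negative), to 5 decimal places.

Point 1:
  Lat: 39 + 14.396/60 = 39.239933
  hemisphere S, so the sign is −
  λ: 34.86′ = 0.581000°; total 9.581000
  W → negative
Point 2:
  Latitude: 85 + 17.5051/60 = 85.291752
  S → negative
  λ: 30 + 22.2915/60 = 30.371525
  W → negative
Point 3:
  Latitude: 52 + 19.2244/60 = 52.320407
  N → positive
  Lon: 44.1667′ = 0.736112°; total 28.736112
  E → positive

1. -39.23993, -9.58100
2. -85.29175, -30.37153
3. 52.32041, 28.73611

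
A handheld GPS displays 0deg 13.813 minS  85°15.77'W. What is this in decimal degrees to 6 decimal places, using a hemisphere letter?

0.230217° S, 85.262833° W

Latitude: 0 + 13.813/60 = 0.2302167
Lon: 85 + 15.77/60 = 85.2628333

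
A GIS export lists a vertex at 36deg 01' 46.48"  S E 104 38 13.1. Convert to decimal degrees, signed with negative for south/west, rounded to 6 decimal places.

Lat: 36° + 1/60 + 46.48/3600 = 36 + 0.016667 + 0.012911 = 36.0295778
hemisphere S, so the sign is −
Longitude: 104 + 38/60 + 13.1/3600 = 104.6369722
E ⇒ keep positive

-36.029578, 104.636972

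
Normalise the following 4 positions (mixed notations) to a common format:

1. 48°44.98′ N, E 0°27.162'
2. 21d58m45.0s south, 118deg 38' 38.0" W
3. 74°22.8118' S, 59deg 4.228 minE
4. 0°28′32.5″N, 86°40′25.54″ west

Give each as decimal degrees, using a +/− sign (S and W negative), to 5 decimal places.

1. 48.74967, 0.45270
2. -21.97917, -118.64389
3. -74.38020, 59.07047
4. 0.47569, -86.67376

Point 1:
  φ: 44.98′ = 0.749667°; total 48.749667
  N ⇒ keep positive
  λ: 27.162′ = 0.452700°; total 0.452700
  E → positive
Point 2:
  Latitude: 58′ + 45″ = 58.75000′; 21 + 58.75000/60 = 21.979167
  hemisphere S, so the sign is −
  Longitude: 118 + 38/60 + 38/3600 = 118.643889
  hemisphere W, so the sign is −
Point 3:
  Lat: 74 + 22.8118/60 = 74.380197
  S → negative
  λ: 4.228′ = 0.070467°; total 59.070467
  E ⇒ keep positive
Point 4:
  Lat: 28′ + 32.5″ = 28.54167′; 0 + 28.54167/60 = 0.475694
  N ⇒ keep positive
  Lon: 86 + 40/60 + 25.54/3600 = 86.673761
  hemisphere W, so the sign is −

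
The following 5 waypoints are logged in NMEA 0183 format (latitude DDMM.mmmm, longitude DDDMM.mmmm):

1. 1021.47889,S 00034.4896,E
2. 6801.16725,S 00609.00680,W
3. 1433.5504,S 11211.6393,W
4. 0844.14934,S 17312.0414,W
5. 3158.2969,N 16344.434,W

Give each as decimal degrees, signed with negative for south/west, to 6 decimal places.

Point 1:
  φ: degrees = first 2 digits = 10, minutes = 21.47889; 10 + 21.47889/60 = 10.3579815
  hemisphere S, so the sign is −
  Longitude: degrees = first 3 digits = 0, minutes = 34.4896; 0 + 34.4896/60 = 0.5748267
  E → positive
Point 2:
  Latitude: split at 2 digits → 68° and 1.16725′; 68 + 1.16725/60 = 68.0194542
  S ⇒ negate
  Lon: split at 3 digits → 006° and 9.0068′; 6 + 9.0068/60 = 6.1501133
  W ⇒ negate
Point 3:
  φ: degrees = first 2 digits = 14, minutes = 33.5504; 14 + 33.5504/60 = 14.5591733
  hemisphere S, so the sign is −
  Lon: split at 3 digits → 112° and 11.6393′; 112 + 11.6393/60 = 112.1939883
  W ⇒ negate
Point 4:
  Lat: split at 2 digits → 08° and 44.14934′; 8 + 44.14934/60 = 8.7358223
  S ⇒ negate
  Longitude: split at 3 digits → 173° and 12.0414′; 173 + 12.0414/60 = 173.2006900
  W ⇒ negate
Point 5:
  φ: degrees = first 2 digits = 31, minutes = 58.2969; 31 + 58.2969/60 = 31.9716150
  N → positive
  λ: split at 3 digits → 163° and 44.434′; 163 + 44.434/60 = 163.7405667
  hemisphere W, so the sign is −

1. -10.357982, 0.574827
2. -68.019454, -6.150113
3. -14.559173, -112.193988
4. -8.735822, -173.200690
5. 31.971615, -163.740567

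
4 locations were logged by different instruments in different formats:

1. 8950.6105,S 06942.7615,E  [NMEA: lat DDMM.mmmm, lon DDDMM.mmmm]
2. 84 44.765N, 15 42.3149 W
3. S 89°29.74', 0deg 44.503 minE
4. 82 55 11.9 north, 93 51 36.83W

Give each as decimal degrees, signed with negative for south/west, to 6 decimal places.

Point 1:
  Latitude: split at 2 digits → 89° and 50.6105′; 89 + 50.6105/60 = 89.8435083
  S ⇒ negate
  Lon: split at 3 digits → 069° and 42.7615′; 69 + 42.7615/60 = 69.7126917
  E → positive
Point 2:
  φ: 44.765′ = 0.746083°; total 84.7460833
  N → positive
  λ: 42.3149′ = 0.705248°; total 15.7052483
  W → negative
Point 3:
  φ: 89 + 29.74/60 = 89.4956667
  S ⇒ negate
  Lon: 44.503′ = 0.741717°; total 0.7417167
  E ⇒ keep positive
Point 4:
  Latitude: 55′ + 11.9″ = 55.19833′; 82 + 55.19833/60 = 82.9199722
  N ⇒ keep positive
  Lon: 93 + 51/60 + 36.83/3600 = 93.8602306
  hemisphere W, so the sign is −

1. -89.843508, 69.712692
2. 84.746083, -15.705248
3. -89.495667, 0.741717
4. 82.919972, -93.860231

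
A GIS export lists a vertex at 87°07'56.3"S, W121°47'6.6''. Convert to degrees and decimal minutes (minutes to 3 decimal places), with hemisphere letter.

Latitude: 7 + 56.3/60 = 7.93833′
λ: 47 + 6.6/60 = 47.11000′

87° 7.938′ S, 121° 47.110′ W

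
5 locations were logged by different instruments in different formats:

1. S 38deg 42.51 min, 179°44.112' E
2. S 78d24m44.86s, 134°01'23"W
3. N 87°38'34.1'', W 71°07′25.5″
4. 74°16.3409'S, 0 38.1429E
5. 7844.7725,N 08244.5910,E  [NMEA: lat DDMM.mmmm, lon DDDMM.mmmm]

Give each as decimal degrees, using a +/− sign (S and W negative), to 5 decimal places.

1. -38.70850, 179.73520
2. -78.41246, -134.02306
3. 87.64281, -71.12375
4. -74.27235, 0.63572
5. 78.74621, 82.74318

Point 1:
  φ: 38 + 42.51/60 = 38.708500
  S → negative
  λ: 179 + 44.112/60 = 179.735200
  E ⇒ keep positive
Point 2:
  Lat: 78 + 24/60 + 44.86/3600 = 78.412461
  S ⇒ negate
  Lon: 134° + 1/60 + 23/3600 = 134 + 0.016667 + 0.006389 = 134.023056
  W → negative
Point 3:
  Lat: 87° + 38/60 + 34.1/3600 = 87 + 0.633333 + 0.009472 = 87.642806
  N → positive
  Lon: 71° + 7/60 + 25.5/3600 = 71 + 0.116667 + 0.007083 = 71.123750
  W → negative
Point 4:
  φ: 74 + 16.3409/60 = 74.272348
  S → negative
  Longitude: 38.1429′ = 0.635715°; total 0.635715
  E → positive
Point 5:
  Latitude: split at 2 digits → 78° and 44.7725′; 78 + 44.7725/60 = 78.746208
  N ⇒ keep positive
  Lon: degrees = first 3 digits = 82, minutes = 44.591; 82 + 44.591/60 = 82.743183
  E ⇒ keep positive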